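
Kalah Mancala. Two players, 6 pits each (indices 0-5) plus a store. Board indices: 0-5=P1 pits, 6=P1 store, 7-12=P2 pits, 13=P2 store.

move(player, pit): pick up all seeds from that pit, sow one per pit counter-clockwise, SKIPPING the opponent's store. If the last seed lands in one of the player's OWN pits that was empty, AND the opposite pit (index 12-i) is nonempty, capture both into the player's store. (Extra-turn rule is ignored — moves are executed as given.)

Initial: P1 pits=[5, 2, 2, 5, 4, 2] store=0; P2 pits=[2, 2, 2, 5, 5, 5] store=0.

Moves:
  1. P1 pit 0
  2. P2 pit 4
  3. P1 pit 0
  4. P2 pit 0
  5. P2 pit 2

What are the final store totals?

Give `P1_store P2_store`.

Move 1: P1 pit0 -> P1=[0,3,3,6,5,3](0) P2=[2,2,2,5,5,5](0)
Move 2: P2 pit4 -> P1=[1,4,4,6,5,3](0) P2=[2,2,2,5,0,6](1)
Move 3: P1 pit0 -> P1=[0,5,4,6,5,3](0) P2=[2,2,2,5,0,6](1)
Move 4: P2 pit0 -> P1=[0,5,4,6,5,3](0) P2=[0,3,3,5,0,6](1)
Move 5: P2 pit2 -> P1=[0,5,4,6,5,3](0) P2=[0,3,0,6,1,7](1)

Answer: 0 1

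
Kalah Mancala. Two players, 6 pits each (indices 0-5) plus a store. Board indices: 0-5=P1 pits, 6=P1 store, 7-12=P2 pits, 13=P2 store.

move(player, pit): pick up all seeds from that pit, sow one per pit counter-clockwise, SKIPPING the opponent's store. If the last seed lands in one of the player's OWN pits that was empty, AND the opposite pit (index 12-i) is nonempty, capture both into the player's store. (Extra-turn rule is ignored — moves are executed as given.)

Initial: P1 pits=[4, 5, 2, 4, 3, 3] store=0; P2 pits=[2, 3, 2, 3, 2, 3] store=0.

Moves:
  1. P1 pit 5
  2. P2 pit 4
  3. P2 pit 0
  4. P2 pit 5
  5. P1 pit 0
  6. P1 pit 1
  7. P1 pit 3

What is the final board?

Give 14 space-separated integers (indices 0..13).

Answer: 0 0 5 0 6 3 3 2 7 4 4 0 0 2

Derivation:
Move 1: P1 pit5 -> P1=[4,5,2,4,3,0](1) P2=[3,4,2,3,2,3](0)
Move 2: P2 pit4 -> P1=[4,5,2,4,3,0](1) P2=[3,4,2,3,0,4](1)
Move 3: P2 pit0 -> P1=[4,5,2,4,3,0](1) P2=[0,5,3,4,0,4](1)
Move 4: P2 pit5 -> P1=[5,6,3,4,3,0](1) P2=[0,5,3,4,0,0](2)
Move 5: P1 pit0 -> P1=[0,7,4,5,4,1](1) P2=[0,5,3,4,0,0](2)
Move 6: P1 pit1 -> P1=[0,0,5,6,5,2](2) P2=[1,6,3,4,0,0](2)
Move 7: P1 pit3 -> P1=[0,0,5,0,6,3](3) P2=[2,7,4,4,0,0](2)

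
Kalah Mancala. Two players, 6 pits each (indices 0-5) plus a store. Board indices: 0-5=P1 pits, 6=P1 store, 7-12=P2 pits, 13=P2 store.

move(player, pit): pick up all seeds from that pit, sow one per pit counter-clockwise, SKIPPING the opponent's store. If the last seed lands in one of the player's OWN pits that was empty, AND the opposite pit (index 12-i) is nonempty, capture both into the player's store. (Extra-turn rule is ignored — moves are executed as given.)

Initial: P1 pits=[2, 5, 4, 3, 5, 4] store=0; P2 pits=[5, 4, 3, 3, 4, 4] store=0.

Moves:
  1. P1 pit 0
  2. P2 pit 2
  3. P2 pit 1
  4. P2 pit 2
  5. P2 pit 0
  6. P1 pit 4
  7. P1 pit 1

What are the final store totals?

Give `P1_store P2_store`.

Move 1: P1 pit0 -> P1=[0,6,5,3,5,4](0) P2=[5,4,3,3,4,4](0)
Move 2: P2 pit2 -> P1=[0,6,5,3,5,4](0) P2=[5,4,0,4,5,5](0)
Move 3: P2 pit1 -> P1=[0,6,5,3,5,4](0) P2=[5,0,1,5,6,6](0)
Move 4: P2 pit2 -> P1=[0,6,5,3,5,4](0) P2=[5,0,0,6,6,6](0)
Move 5: P2 pit0 -> P1=[0,6,5,3,5,4](0) P2=[0,1,1,7,7,7](0)
Move 6: P1 pit4 -> P1=[0,6,5,3,0,5](1) P2=[1,2,2,7,7,7](0)
Move 7: P1 pit1 -> P1=[0,0,6,4,1,6](2) P2=[2,2,2,7,7,7](0)

Answer: 2 0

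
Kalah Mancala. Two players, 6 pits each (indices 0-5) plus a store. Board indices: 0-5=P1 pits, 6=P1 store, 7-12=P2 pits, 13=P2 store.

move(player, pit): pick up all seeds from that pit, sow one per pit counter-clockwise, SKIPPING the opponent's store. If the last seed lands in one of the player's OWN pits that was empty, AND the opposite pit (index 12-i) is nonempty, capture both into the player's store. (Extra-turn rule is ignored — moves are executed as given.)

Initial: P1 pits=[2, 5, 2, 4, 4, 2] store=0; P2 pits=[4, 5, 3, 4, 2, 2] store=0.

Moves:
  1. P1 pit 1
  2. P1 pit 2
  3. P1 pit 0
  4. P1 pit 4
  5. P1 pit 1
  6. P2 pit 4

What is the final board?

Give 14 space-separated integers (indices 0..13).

Move 1: P1 pit1 -> P1=[2,0,3,5,5,3](1) P2=[4,5,3,4,2,2](0)
Move 2: P1 pit2 -> P1=[2,0,0,6,6,4](1) P2=[4,5,3,4,2,2](0)
Move 3: P1 pit0 -> P1=[0,1,0,6,6,4](6) P2=[4,5,3,0,2,2](0)
Move 4: P1 pit4 -> P1=[0,1,0,6,0,5](7) P2=[5,6,4,1,2,2](0)
Move 5: P1 pit1 -> P1=[0,0,0,6,0,5](9) P2=[5,6,4,0,2,2](0)
Move 6: P2 pit4 -> P1=[0,0,0,6,0,5](9) P2=[5,6,4,0,0,3](1)

Answer: 0 0 0 6 0 5 9 5 6 4 0 0 3 1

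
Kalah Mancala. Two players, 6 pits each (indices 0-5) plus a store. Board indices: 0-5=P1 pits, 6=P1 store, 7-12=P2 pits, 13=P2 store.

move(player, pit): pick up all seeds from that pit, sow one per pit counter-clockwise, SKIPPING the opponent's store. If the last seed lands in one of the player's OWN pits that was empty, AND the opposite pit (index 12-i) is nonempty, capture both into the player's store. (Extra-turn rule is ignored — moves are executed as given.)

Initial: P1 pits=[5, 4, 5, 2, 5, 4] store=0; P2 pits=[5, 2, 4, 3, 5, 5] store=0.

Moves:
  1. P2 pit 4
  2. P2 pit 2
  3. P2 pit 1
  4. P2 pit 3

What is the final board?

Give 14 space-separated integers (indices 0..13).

Move 1: P2 pit4 -> P1=[6,5,6,2,5,4](0) P2=[5,2,4,3,0,6](1)
Move 2: P2 pit2 -> P1=[6,5,6,2,5,4](0) P2=[5,2,0,4,1,7](2)
Move 3: P2 pit1 -> P1=[6,5,6,2,5,4](0) P2=[5,0,1,5,1,7](2)
Move 4: P2 pit3 -> P1=[7,6,6,2,5,4](0) P2=[5,0,1,0,2,8](3)

Answer: 7 6 6 2 5 4 0 5 0 1 0 2 8 3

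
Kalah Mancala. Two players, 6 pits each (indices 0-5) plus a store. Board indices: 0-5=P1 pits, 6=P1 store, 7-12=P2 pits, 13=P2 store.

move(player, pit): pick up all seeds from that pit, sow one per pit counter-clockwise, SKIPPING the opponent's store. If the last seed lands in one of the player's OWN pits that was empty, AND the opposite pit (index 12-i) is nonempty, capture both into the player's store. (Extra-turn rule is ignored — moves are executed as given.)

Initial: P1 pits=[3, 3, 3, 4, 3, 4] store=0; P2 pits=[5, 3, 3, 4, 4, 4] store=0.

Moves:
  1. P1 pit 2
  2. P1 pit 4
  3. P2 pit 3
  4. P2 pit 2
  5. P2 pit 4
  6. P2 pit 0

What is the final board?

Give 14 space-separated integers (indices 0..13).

Answer: 5 4 1 6 0 6 1 0 5 1 2 1 8 3

Derivation:
Move 1: P1 pit2 -> P1=[3,3,0,5,4,5](0) P2=[5,3,3,4,4,4](0)
Move 2: P1 pit4 -> P1=[3,3,0,5,0,6](1) P2=[6,4,3,4,4,4](0)
Move 3: P2 pit3 -> P1=[4,3,0,5,0,6](1) P2=[6,4,3,0,5,5](1)
Move 4: P2 pit2 -> P1=[4,3,0,5,0,6](1) P2=[6,4,0,1,6,6](1)
Move 5: P2 pit4 -> P1=[5,4,1,6,0,6](1) P2=[6,4,0,1,0,7](2)
Move 6: P2 pit0 -> P1=[5,4,1,6,0,6](1) P2=[0,5,1,2,1,8](3)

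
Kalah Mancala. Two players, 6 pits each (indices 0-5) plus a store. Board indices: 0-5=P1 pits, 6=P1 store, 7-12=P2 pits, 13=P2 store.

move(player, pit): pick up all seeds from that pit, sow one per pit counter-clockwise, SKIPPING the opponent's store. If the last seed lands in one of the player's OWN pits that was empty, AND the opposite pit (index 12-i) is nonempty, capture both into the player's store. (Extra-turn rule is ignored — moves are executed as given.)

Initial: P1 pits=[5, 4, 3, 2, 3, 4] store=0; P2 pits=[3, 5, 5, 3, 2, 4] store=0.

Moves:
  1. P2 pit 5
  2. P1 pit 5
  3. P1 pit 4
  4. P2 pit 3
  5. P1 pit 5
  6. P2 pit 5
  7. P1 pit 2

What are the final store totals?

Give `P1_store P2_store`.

Move 1: P2 pit5 -> P1=[6,5,4,2,3,4](0) P2=[3,5,5,3,2,0](1)
Move 2: P1 pit5 -> P1=[6,5,4,2,3,0](1) P2=[4,6,6,3,2,0](1)
Move 3: P1 pit4 -> P1=[6,5,4,2,0,1](2) P2=[5,6,6,3,2,0](1)
Move 4: P2 pit3 -> P1=[6,5,4,2,0,1](2) P2=[5,6,6,0,3,1](2)
Move 5: P1 pit5 -> P1=[6,5,4,2,0,0](3) P2=[5,6,6,0,3,1](2)
Move 6: P2 pit5 -> P1=[6,5,4,2,0,0](3) P2=[5,6,6,0,3,0](3)
Move 7: P1 pit2 -> P1=[6,5,0,3,1,1](4) P2=[5,6,6,0,3,0](3)

Answer: 4 3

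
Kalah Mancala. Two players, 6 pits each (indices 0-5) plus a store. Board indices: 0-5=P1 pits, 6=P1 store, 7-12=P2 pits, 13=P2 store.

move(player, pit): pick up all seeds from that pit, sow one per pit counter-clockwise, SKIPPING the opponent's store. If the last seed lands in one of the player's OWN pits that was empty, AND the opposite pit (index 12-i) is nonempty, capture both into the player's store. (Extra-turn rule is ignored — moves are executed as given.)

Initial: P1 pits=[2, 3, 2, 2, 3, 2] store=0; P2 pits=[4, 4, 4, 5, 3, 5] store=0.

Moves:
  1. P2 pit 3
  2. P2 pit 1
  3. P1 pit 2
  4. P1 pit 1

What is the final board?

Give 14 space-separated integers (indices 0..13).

Answer: 3 0 1 4 5 3 0 4 0 5 1 5 7 1

Derivation:
Move 1: P2 pit3 -> P1=[3,4,2,2,3,2](0) P2=[4,4,4,0,4,6](1)
Move 2: P2 pit1 -> P1=[3,4,2,2,3,2](0) P2=[4,0,5,1,5,7](1)
Move 3: P1 pit2 -> P1=[3,4,0,3,4,2](0) P2=[4,0,5,1,5,7](1)
Move 4: P1 pit1 -> P1=[3,0,1,4,5,3](0) P2=[4,0,5,1,5,7](1)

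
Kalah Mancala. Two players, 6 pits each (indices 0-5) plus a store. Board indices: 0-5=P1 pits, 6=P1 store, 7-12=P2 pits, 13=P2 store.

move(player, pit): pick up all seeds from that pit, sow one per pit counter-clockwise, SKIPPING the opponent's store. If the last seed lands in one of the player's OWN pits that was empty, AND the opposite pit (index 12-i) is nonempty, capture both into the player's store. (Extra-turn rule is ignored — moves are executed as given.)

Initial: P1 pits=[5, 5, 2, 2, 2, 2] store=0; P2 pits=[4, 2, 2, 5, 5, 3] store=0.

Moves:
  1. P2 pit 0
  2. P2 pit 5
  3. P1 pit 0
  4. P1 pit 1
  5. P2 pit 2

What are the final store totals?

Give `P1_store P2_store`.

Answer: 2 1

Derivation:
Move 1: P2 pit0 -> P1=[5,5,2,2,2,2](0) P2=[0,3,3,6,6,3](0)
Move 2: P2 pit5 -> P1=[6,6,2,2,2,2](0) P2=[0,3,3,6,6,0](1)
Move 3: P1 pit0 -> P1=[0,7,3,3,3,3](1) P2=[0,3,3,6,6,0](1)
Move 4: P1 pit1 -> P1=[0,0,4,4,4,4](2) P2=[1,4,3,6,6,0](1)
Move 5: P2 pit2 -> P1=[0,0,4,4,4,4](2) P2=[1,4,0,7,7,1](1)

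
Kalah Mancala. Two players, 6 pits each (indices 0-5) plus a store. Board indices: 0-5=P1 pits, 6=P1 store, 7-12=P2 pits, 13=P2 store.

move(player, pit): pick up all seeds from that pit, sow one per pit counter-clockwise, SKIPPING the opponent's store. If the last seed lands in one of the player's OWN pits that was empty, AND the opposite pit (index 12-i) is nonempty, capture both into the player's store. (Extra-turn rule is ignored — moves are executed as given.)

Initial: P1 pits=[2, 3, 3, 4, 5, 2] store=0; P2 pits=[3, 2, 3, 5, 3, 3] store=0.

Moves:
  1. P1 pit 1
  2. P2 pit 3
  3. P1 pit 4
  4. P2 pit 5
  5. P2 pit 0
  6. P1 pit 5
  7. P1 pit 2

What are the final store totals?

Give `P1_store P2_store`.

Answer: 3 2

Derivation:
Move 1: P1 pit1 -> P1=[2,0,4,5,6,2](0) P2=[3,2,3,5,3,3](0)
Move 2: P2 pit3 -> P1=[3,1,4,5,6,2](0) P2=[3,2,3,0,4,4](1)
Move 3: P1 pit4 -> P1=[3,1,4,5,0,3](1) P2=[4,3,4,1,4,4](1)
Move 4: P2 pit5 -> P1=[4,2,5,5,0,3](1) P2=[4,3,4,1,4,0](2)
Move 5: P2 pit0 -> P1=[4,2,5,5,0,3](1) P2=[0,4,5,2,5,0](2)
Move 6: P1 pit5 -> P1=[4,2,5,5,0,0](2) P2=[1,5,5,2,5,0](2)
Move 7: P1 pit2 -> P1=[4,2,0,6,1,1](3) P2=[2,5,5,2,5,0](2)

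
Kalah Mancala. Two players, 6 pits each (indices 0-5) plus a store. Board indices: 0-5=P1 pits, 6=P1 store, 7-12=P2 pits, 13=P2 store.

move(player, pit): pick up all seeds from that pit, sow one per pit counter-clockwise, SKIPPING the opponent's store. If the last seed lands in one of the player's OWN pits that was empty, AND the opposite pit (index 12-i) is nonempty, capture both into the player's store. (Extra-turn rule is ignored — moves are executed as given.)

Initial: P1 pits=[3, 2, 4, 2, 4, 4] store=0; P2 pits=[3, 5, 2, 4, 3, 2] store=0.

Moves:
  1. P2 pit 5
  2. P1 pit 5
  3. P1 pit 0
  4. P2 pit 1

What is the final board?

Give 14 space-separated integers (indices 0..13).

Answer: 1 3 5 3 5 0 1 4 0 4 5 4 1 2

Derivation:
Move 1: P2 pit5 -> P1=[4,2,4,2,4,4](0) P2=[3,5,2,4,3,0](1)
Move 2: P1 pit5 -> P1=[4,2,4,2,4,0](1) P2=[4,6,3,4,3,0](1)
Move 3: P1 pit0 -> P1=[0,3,5,3,5,0](1) P2=[4,6,3,4,3,0](1)
Move 4: P2 pit1 -> P1=[1,3,5,3,5,0](1) P2=[4,0,4,5,4,1](2)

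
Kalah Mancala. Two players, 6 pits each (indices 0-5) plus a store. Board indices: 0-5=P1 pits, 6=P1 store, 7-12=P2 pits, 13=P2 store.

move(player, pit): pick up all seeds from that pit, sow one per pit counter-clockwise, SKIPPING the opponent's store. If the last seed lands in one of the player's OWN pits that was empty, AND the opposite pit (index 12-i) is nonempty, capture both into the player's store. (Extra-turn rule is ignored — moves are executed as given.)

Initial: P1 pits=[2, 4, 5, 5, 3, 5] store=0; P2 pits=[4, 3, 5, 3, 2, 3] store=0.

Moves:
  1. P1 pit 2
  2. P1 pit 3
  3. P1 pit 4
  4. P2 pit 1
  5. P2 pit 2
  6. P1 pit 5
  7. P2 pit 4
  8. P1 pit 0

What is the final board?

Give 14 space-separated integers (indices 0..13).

Move 1: P1 pit2 -> P1=[2,4,0,6,4,6](1) P2=[5,3,5,3,2,3](0)
Move 2: P1 pit3 -> P1=[2,4,0,0,5,7](2) P2=[6,4,6,3,2,3](0)
Move 3: P1 pit4 -> P1=[2,4,0,0,0,8](3) P2=[7,5,7,3,2,3](0)
Move 4: P2 pit1 -> P1=[2,4,0,0,0,8](3) P2=[7,0,8,4,3,4](1)
Move 5: P2 pit2 -> P1=[3,5,1,1,0,8](3) P2=[7,0,0,5,4,5](2)
Move 6: P1 pit5 -> P1=[4,5,1,1,0,0](4) P2=[8,1,1,6,5,6](2)
Move 7: P2 pit4 -> P1=[5,6,2,1,0,0](4) P2=[8,1,1,6,0,7](3)
Move 8: P1 pit0 -> P1=[0,7,3,2,1,0](13) P2=[0,1,1,6,0,7](3)

Answer: 0 7 3 2 1 0 13 0 1 1 6 0 7 3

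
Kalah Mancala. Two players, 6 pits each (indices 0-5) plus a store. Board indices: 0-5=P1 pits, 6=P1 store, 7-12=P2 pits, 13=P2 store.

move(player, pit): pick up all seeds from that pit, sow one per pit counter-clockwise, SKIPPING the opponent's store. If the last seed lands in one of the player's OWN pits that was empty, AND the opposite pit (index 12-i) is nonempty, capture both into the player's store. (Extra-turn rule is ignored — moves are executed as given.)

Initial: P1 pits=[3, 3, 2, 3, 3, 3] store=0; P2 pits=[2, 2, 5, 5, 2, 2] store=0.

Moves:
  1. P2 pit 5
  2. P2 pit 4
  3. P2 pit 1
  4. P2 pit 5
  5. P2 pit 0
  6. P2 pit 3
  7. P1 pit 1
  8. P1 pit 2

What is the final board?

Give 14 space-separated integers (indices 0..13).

Move 1: P2 pit5 -> P1=[4,3,2,3,3,3](0) P2=[2,2,5,5,2,0](1)
Move 2: P2 pit4 -> P1=[4,3,2,3,3,3](0) P2=[2,2,5,5,0,1](2)
Move 3: P2 pit1 -> P1=[4,3,2,3,3,3](0) P2=[2,0,6,6,0,1](2)
Move 4: P2 pit5 -> P1=[4,3,2,3,3,3](0) P2=[2,0,6,6,0,0](3)
Move 5: P2 pit0 -> P1=[4,3,2,3,3,3](0) P2=[0,1,7,6,0,0](3)
Move 6: P2 pit3 -> P1=[5,4,3,3,3,3](0) P2=[0,1,7,0,1,1](4)
Move 7: P1 pit1 -> P1=[5,0,4,4,4,4](0) P2=[0,1,7,0,1,1](4)
Move 8: P1 pit2 -> P1=[5,0,0,5,5,5](1) P2=[0,1,7,0,1,1](4)

Answer: 5 0 0 5 5 5 1 0 1 7 0 1 1 4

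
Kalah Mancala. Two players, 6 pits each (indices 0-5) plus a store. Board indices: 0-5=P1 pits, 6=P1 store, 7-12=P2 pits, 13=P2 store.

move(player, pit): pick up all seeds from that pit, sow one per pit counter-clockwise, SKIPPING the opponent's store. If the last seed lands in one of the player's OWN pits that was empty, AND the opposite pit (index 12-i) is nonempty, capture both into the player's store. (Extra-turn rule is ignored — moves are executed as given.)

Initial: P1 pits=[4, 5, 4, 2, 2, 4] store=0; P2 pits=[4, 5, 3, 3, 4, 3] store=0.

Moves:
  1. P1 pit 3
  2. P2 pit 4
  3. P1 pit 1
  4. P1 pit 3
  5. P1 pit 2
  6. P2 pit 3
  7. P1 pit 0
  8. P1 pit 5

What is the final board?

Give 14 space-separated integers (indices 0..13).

Move 1: P1 pit3 -> P1=[4,5,4,0,3,5](0) P2=[4,5,3,3,4,3](0)
Move 2: P2 pit4 -> P1=[5,6,4,0,3,5](0) P2=[4,5,3,3,0,4](1)
Move 3: P1 pit1 -> P1=[5,0,5,1,4,6](1) P2=[5,5,3,3,0,4](1)
Move 4: P1 pit3 -> P1=[5,0,5,0,5,6](1) P2=[5,5,3,3,0,4](1)
Move 5: P1 pit2 -> P1=[5,0,0,1,6,7](2) P2=[6,5,3,3,0,4](1)
Move 6: P2 pit3 -> P1=[5,0,0,1,6,7](2) P2=[6,5,3,0,1,5](2)
Move 7: P1 pit0 -> P1=[0,1,1,2,7,8](2) P2=[6,5,3,0,1,5](2)
Move 8: P1 pit5 -> P1=[0,1,1,2,7,0](10) P2=[7,6,4,1,2,0](2)

Answer: 0 1 1 2 7 0 10 7 6 4 1 2 0 2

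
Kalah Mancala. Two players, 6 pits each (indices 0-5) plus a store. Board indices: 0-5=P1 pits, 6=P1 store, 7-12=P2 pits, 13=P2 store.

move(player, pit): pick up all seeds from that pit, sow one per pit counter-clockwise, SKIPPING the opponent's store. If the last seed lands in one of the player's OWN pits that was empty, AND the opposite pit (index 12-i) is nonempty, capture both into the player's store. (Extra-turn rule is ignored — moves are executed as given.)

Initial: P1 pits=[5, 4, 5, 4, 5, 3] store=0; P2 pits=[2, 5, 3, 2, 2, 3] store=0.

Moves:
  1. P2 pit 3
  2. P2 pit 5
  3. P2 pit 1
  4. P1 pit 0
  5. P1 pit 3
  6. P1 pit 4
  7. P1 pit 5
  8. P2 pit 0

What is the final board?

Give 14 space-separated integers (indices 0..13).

Answer: 0 6 7 0 0 0 4 0 4 7 4 7 2 2

Derivation:
Move 1: P2 pit3 -> P1=[5,4,5,4,5,3](0) P2=[2,5,3,0,3,4](0)
Move 2: P2 pit5 -> P1=[6,5,6,4,5,3](0) P2=[2,5,3,0,3,0](1)
Move 3: P2 pit1 -> P1=[6,5,6,4,5,3](0) P2=[2,0,4,1,4,1](2)
Move 4: P1 pit0 -> P1=[0,6,7,5,6,4](1) P2=[2,0,4,1,4,1](2)
Move 5: P1 pit3 -> P1=[0,6,7,0,7,5](2) P2=[3,1,4,1,4,1](2)
Move 6: P1 pit4 -> P1=[0,6,7,0,0,6](3) P2=[4,2,5,2,5,1](2)
Move 7: P1 pit5 -> P1=[0,6,7,0,0,0](4) P2=[5,3,6,3,6,1](2)
Move 8: P2 pit0 -> P1=[0,6,7,0,0,0](4) P2=[0,4,7,4,7,2](2)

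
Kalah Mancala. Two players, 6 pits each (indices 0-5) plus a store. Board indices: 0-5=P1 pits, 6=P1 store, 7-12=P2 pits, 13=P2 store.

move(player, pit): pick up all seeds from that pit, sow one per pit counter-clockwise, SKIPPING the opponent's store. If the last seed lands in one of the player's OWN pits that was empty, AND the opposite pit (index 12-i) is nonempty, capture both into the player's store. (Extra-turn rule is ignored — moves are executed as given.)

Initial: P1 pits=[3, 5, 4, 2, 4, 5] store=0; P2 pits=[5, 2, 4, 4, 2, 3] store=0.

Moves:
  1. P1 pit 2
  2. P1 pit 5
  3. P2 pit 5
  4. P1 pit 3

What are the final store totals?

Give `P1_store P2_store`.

Move 1: P1 pit2 -> P1=[3,5,0,3,5,6](1) P2=[5,2,4,4,2,3](0)
Move 2: P1 pit5 -> P1=[3,5,0,3,5,0](2) P2=[6,3,5,5,3,3](0)
Move 3: P2 pit5 -> P1=[4,6,0,3,5,0](2) P2=[6,3,5,5,3,0](1)
Move 4: P1 pit3 -> P1=[4,6,0,0,6,1](3) P2=[6,3,5,5,3,0](1)

Answer: 3 1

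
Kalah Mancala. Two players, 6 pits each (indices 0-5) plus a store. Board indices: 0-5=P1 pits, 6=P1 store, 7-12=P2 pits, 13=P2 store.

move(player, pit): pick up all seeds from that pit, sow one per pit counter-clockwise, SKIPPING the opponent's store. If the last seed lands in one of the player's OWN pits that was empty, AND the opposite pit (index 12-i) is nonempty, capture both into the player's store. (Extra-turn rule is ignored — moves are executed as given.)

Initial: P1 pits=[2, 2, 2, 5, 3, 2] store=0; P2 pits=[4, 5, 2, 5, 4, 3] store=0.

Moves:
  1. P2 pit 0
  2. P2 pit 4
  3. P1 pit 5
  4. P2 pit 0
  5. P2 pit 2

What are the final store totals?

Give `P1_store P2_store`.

Move 1: P2 pit0 -> P1=[2,2,2,5,3,2](0) P2=[0,6,3,6,5,3](0)
Move 2: P2 pit4 -> P1=[3,3,3,5,3,2](0) P2=[0,6,3,6,0,4](1)
Move 3: P1 pit5 -> P1=[3,3,3,5,3,0](1) P2=[1,6,3,6,0,4](1)
Move 4: P2 pit0 -> P1=[3,3,3,5,3,0](1) P2=[0,7,3,6,0,4](1)
Move 5: P2 pit2 -> P1=[3,3,3,5,3,0](1) P2=[0,7,0,7,1,5](1)

Answer: 1 1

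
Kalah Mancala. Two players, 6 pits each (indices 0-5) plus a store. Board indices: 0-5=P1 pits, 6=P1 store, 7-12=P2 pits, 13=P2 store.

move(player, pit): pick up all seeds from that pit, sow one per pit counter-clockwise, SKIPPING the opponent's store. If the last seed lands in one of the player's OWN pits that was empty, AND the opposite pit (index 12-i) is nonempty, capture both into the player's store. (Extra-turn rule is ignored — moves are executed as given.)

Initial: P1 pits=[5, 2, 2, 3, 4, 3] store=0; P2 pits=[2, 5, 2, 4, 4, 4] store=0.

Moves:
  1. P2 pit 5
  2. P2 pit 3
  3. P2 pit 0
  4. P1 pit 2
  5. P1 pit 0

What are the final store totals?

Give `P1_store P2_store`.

Move 1: P2 pit5 -> P1=[6,3,3,3,4,3](0) P2=[2,5,2,4,4,0](1)
Move 2: P2 pit3 -> P1=[7,3,3,3,4,3](0) P2=[2,5,2,0,5,1](2)
Move 3: P2 pit0 -> P1=[7,3,3,3,4,3](0) P2=[0,6,3,0,5,1](2)
Move 4: P1 pit2 -> P1=[7,3,0,4,5,4](0) P2=[0,6,3,0,5,1](2)
Move 5: P1 pit0 -> P1=[0,4,1,5,6,5](1) P2=[1,6,3,0,5,1](2)

Answer: 1 2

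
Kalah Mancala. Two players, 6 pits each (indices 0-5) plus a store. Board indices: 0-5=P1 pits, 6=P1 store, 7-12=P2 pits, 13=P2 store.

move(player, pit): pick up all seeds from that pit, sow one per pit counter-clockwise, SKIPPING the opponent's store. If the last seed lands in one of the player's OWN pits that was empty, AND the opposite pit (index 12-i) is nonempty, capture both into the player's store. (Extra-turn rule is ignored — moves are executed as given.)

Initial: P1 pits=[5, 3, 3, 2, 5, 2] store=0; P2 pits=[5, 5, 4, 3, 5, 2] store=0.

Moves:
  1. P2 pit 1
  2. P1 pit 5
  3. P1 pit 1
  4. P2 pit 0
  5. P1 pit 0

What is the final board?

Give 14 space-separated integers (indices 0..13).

Move 1: P2 pit1 -> P1=[5,3,3,2,5,2](0) P2=[5,0,5,4,6,3](1)
Move 2: P1 pit5 -> P1=[5,3,3,2,5,0](1) P2=[6,0,5,4,6,3](1)
Move 3: P1 pit1 -> P1=[5,0,4,3,6,0](1) P2=[6,0,5,4,6,3](1)
Move 4: P2 pit0 -> P1=[5,0,4,3,6,0](1) P2=[0,1,6,5,7,4](2)
Move 5: P1 pit0 -> P1=[0,1,5,4,7,1](1) P2=[0,1,6,5,7,4](2)

Answer: 0 1 5 4 7 1 1 0 1 6 5 7 4 2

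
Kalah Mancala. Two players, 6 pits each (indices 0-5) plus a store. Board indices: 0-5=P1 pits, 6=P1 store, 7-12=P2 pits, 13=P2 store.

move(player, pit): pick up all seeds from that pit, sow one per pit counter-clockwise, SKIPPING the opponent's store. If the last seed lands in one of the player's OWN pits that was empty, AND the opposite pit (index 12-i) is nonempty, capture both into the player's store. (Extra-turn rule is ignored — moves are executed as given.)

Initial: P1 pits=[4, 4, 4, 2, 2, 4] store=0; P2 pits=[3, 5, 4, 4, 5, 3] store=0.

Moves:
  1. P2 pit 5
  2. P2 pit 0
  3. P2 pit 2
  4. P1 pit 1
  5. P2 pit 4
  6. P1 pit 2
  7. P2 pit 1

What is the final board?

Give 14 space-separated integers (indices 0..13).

Move 1: P2 pit5 -> P1=[5,5,4,2,2,4](0) P2=[3,5,4,4,5,0](1)
Move 2: P2 pit0 -> P1=[5,5,4,2,2,4](0) P2=[0,6,5,5,5,0](1)
Move 3: P2 pit2 -> P1=[6,5,4,2,2,4](0) P2=[0,6,0,6,6,1](2)
Move 4: P1 pit1 -> P1=[6,0,5,3,3,5](1) P2=[0,6,0,6,6,1](2)
Move 5: P2 pit4 -> P1=[7,1,6,4,3,5](1) P2=[0,6,0,6,0,2](3)
Move 6: P1 pit2 -> P1=[7,1,0,5,4,6](2) P2=[1,7,0,6,0,2](3)
Move 7: P2 pit1 -> P1=[8,2,0,5,4,6](2) P2=[1,0,1,7,1,3](4)

Answer: 8 2 0 5 4 6 2 1 0 1 7 1 3 4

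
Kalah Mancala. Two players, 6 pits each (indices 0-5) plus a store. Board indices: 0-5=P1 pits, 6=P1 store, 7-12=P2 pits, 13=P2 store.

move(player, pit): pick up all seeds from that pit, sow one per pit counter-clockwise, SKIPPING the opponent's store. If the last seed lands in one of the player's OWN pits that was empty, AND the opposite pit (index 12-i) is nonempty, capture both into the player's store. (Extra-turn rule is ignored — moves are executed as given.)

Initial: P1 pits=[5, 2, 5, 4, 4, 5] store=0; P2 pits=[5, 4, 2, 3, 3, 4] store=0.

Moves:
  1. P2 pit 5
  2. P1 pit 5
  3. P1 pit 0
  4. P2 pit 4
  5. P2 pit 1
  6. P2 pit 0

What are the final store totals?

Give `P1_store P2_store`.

Move 1: P2 pit5 -> P1=[6,3,6,4,4,5](0) P2=[5,4,2,3,3,0](1)
Move 2: P1 pit5 -> P1=[6,3,6,4,4,0](1) P2=[6,5,3,4,3,0](1)
Move 3: P1 pit0 -> P1=[0,4,7,5,5,1](2) P2=[6,5,3,4,3,0](1)
Move 4: P2 pit4 -> P1=[1,4,7,5,5,1](2) P2=[6,5,3,4,0,1](2)
Move 5: P2 pit1 -> P1=[1,4,7,5,5,1](2) P2=[6,0,4,5,1,2](3)
Move 6: P2 pit0 -> P1=[1,4,7,5,5,1](2) P2=[0,1,5,6,2,3](4)

Answer: 2 4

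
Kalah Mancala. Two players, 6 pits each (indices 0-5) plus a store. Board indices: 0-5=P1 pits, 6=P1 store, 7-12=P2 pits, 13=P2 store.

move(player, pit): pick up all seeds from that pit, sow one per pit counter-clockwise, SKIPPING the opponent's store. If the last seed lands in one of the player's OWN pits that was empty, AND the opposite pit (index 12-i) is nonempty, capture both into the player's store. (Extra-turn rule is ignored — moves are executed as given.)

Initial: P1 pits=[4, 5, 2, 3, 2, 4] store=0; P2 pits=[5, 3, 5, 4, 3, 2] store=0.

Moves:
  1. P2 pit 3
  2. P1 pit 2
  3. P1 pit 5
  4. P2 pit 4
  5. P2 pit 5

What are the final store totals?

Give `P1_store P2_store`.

Move 1: P2 pit3 -> P1=[5,5,2,3,2,4](0) P2=[5,3,5,0,4,3](1)
Move 2: P1 pit2 -> P1=[5,5,0,4,3,4](0) P2=[5,3,5,0,4,3](1)
Move 3: P1 pit5 -> P1=[5,5,0,4,3,0](1) P2=[6,4,6,0,4,3](1)
Move 4: P2 pit4 -> P1=[6,6,0,4,3,0](1) P2=[6,4,6,0,0,4](2)
Move 5: P2 pit5 -> P1=[7,7,1,4,3,0](1) P2=[6,4,6,0,0,0](3)

Answer: 1 3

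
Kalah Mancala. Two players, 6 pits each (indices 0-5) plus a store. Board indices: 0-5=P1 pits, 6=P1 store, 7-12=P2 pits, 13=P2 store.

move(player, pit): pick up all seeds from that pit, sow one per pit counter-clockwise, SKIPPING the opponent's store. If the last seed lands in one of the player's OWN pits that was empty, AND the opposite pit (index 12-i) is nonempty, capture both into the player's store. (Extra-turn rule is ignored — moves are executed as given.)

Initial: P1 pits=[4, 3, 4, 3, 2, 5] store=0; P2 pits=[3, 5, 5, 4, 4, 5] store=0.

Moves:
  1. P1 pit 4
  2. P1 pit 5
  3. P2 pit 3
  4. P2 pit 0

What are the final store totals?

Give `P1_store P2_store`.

Move 1: P1 pit4 -> P1=[4,3,4,3,0,6](1) P2=[3,5,5,4,4,5](0)
Move 2: P1 pit5 -> P1=[4,3,4,3,0,0](2) P2=[4,6,6,5,5,5](0)
Move 3: P2 pit3 -> P1=[5,4,4,3,0,0](2) P2=[4,6,6,0,6,6](1)
Move 4: P2 pit0 -> P1=[5,4,4,3,0,0](2) P2=[0,7,7,1,7,6](1)

Answer: 2 1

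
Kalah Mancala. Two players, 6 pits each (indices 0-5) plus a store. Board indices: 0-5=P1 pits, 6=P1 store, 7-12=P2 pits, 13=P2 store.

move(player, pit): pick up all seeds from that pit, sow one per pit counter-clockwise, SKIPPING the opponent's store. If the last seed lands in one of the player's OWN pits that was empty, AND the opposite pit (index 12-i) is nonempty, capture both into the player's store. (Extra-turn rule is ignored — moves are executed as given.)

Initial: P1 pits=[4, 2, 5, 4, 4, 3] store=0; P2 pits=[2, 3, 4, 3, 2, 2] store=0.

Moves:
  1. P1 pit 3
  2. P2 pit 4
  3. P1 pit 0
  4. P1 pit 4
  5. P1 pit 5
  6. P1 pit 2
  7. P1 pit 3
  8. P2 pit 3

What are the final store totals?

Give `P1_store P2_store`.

Answer: 4 2

Derivation:
Move 1: P1 pit3 -> P1=[4,2,5,0,5,4](1) P2=[3,3,4,3,2,2](0)
Move 2: P2 pit4 -> P1=[4,2,5,0,5,4](1) P2=[3,3,4,3,0,3](1)
Move 3: P1 pit0 -> P1=[0,3,6,1,6,4](1) P2=[3,3,4,3,0,3](1)
Move 4: P1 pit4 -> P1=[0,3,6,1,0,5](2) P2=[4,4,5,4,0,3](1)
Move 5: P1 pit5 -> P1=[0,3,6,1,0,0](3) P2=[5,5,6,5,0,3](1)
Move 6: P1 pit2 -> P1=[0,3,0,2,1,1](4) P2=[6,6,6,5,0,3](1)
Move 7: P1 pit3 -> P1=[0,3,0,0,2,2](4) P2=[6,6,6,5,0,3](1)
Move 8: P2 pit3 -> P1=[1,4,0,0,2,2](4) P2=[6,6,6,0,1,4](2)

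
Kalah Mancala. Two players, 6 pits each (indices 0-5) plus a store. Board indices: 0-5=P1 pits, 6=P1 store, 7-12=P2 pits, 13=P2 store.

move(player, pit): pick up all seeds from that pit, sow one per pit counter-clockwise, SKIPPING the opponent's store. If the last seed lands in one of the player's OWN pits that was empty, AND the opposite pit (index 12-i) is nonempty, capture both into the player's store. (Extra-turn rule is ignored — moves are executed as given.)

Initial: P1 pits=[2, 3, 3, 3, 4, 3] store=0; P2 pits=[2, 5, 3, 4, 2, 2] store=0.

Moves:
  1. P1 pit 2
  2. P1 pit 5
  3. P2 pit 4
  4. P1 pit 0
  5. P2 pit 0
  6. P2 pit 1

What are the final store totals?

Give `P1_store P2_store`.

Answer: 6 2

Derivation:
Move 1: P1 pit2 -> P1=[2,3,0,4,5,4](0) P2=[2,5,3,4,2,2](0)
Move 2: P1 pit5 -> P1=[2,3,0,4,5,0](1) P2=[3,6,4,4,2,2](0)
Move 3: P2 pit4 -> P1=[2,3,0,4,5,0](1) P2=[3,6,4,4,0,3](1)
Move 4: P1 pit0 -> P1=[0,4,0,4,5,0](6) P2=[3,6,4,0,0,3](1)
Move 5: P2 pit0 -> P1=[0,4,0,4,5,0](6) P2=[0,7,5,1,0,3](1)
Move 6: P2 pit1 -> P1=[1,5,0,4,5,0](6) P2=[0,0,6,2,1,4](2)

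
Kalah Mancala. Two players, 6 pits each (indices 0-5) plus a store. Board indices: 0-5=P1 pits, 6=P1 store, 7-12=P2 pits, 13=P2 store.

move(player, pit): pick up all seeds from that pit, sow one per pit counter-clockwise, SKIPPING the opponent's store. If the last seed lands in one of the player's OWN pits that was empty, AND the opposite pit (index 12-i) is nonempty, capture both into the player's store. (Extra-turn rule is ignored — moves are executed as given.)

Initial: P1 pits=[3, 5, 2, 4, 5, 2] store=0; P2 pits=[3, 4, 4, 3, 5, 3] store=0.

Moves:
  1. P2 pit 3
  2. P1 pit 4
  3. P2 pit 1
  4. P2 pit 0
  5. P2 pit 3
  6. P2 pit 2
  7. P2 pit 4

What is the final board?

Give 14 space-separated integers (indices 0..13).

Answer: 5 7 4 5 1 4 1 1 2 0 1 0 8 4

Derivation:
Move 1: P2 pit3 -> P1=[3,5,2,4,5,2](0) P2=[3,4,4,0,6,4](1)
Move 2: P1 pit4 -> P1=[3,5,2,4,0,3](1) P2=[4,5,5,0,6,4](1)
Move 3: P2 pit1 -> P1=[3,5,2,4,0,3](1) P2=[4,0,6,1,7,5](2)
Move 4: P2 pit0 -> P1=[3,5,2,4,0,3](1) P2=[0,1,7,2,8,5](2)
Move 5: P2 pit3 -> P1=[3,5,2,4,0,3](1) P2=[0,1,7,0,9,6](2)
Move 6: P2 pit2 -> P1=[4,6,3,4,0,3](1) P2=[0,1,0,1,10,7](3)
Move 7: P2 pit4 -> P1=[5,7,4,5,1,4](1) P2=[1,2,0,1,0,8](4)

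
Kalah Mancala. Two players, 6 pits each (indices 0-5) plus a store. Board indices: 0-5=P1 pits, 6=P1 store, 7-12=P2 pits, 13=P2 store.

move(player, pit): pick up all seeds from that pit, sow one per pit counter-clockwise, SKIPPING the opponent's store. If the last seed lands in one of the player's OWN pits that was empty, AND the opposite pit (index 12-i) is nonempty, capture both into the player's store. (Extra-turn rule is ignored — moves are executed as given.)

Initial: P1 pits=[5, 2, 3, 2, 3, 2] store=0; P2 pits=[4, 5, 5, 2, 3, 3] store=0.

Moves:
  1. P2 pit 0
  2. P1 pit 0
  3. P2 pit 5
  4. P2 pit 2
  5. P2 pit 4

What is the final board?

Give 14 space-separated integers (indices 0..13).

Move 1: P2 pit0 -> P1=[5,2,3,2,3,2](0) P2=[0,6,6,3,4,3](0)
Move 2: P1 pit0 -> P1=[0,3,4,3,4,3](0) P2=[0,6,6,3,4,3](0)
Move 3: P2 pit5 -> P1=[1,4,4,3,4,3](0) P2=[0,6,6,3,4,0](1)
Move 4: P2 pit2 -> P1=[2,5,4,3,4,3](0) P2=[0,6,0,4,5,1](2)
Move 5: P2 pit4 -> P1=[3,6,5,3,4,3](0) P2=[0,6,0,4,0,2](3)

Answer: 3 6 5 3 4 3 0 0 6 0 4 0 2 3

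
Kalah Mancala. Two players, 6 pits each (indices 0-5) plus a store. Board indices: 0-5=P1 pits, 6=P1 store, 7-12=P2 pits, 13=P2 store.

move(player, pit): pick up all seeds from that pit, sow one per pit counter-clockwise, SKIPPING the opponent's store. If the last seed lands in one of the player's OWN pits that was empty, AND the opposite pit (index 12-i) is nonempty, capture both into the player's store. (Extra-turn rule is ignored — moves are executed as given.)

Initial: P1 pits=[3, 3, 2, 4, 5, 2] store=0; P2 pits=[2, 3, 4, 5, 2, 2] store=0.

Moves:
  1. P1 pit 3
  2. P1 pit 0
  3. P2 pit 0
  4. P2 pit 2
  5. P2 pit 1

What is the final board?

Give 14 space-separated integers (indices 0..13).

Answer: 0 4 3 0 6 3 6 0 0 1 8 3 3 0

Derivation:
Move 1: P1 pit3 -> P1=[3,3,2,0,6,3](1) P2=[3,3,4,5,2,2](0)
Move 2: P1 pit0 -> P1=[0,4,3,0,6,3](6) P2=[3,3,0,5,2,2](0)
Move 3: P2 pit0 -> P1=[0,4,3,0,6,3](6) P2=[0,4,1,6,2,2](0)
Move 4: P2 pit2 -> P1=[0,4,3,0,6,3](6) P2=[0,4,0,7,2,2](0)
Move 5: P2 pit1 -> P1=[0,4,3,0,6,3](6) P2=[0,0,1,8,3,3](0)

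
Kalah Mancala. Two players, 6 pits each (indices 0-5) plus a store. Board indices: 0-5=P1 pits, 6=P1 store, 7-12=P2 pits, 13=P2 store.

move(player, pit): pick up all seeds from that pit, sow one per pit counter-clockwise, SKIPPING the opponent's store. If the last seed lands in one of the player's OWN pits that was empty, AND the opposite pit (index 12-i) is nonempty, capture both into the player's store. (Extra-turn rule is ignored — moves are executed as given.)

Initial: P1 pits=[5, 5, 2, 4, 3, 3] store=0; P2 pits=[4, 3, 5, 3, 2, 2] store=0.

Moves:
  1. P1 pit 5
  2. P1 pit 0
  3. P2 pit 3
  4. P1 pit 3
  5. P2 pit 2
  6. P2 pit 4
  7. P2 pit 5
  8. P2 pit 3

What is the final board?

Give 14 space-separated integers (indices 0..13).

Move 1: P1 pit5 -> P1=[5,5,2,4,3,0](1) P2=[5,4,5,3,2,2](0)
Move 2: P1 pit0 -> P1=[0,6,3,5,4,0](7) P2=[0,4,5,3,2,2](0)
Move 3: P2 pit3 -> P1=[0,6,3,5,4,0](7) P2=[0,4,5,0,3,3](1)
Move 4: P1 pit3 -> P1=[0,6,3,0,5,1](8) P2=[1,5,5,0,3,3](1)
Move 5: P2 pit2 -> P1=[1,6,3,0,5,1](8) P2=[1,5,0,1,4,4](2)
Move 6: P2 pit4 -> P1=[2,7,3,0,5,1](8) P2=[1,5,0,1,0,5](3)
Move 7: P2 pit5 -> P1=[3,8,4,1,5,1](8) P2=[1,5,0,1,0,0](4)
Move 8: P2 pit3 -> P1=[3,0,4,1,5,1](8) P2=[1,5,0,0,0,0](13)

Answer: 3 0 4 1 5 1 8 1 5 0 0 0 0 13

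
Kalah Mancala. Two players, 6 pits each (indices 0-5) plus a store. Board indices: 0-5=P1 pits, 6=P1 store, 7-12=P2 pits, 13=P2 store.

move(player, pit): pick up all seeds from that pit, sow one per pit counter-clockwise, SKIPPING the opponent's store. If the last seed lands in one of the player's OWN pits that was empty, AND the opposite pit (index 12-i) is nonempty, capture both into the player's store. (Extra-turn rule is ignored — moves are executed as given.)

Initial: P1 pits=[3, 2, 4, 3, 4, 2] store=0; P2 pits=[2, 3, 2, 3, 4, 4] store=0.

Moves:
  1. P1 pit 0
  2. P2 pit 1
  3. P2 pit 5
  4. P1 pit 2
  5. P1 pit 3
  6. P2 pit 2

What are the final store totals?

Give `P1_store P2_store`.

Answer: 2 3

Derivation:
Move 1: P1 pit0 -> P1=[0,3,5,4,4,2](0) P2=[2,3,2,3,4,4](0)
Move 2: P2 pit1 -> P1=[0,3,5,4,4,2](0) P2=[2,0,3,4,5,4](0)
Move 3: P2 pit5 -> P1=[1,4,6,4,4,2](0) P2=[2,0,3,4,5,0](1)
Move 4: P1 pit2 -> P1=[1,4,0,5,5,3](1) P2=[3,1,3,4,5,0](1)
Move 5: P1 pit3 -> P1=[1,4,0,0,6,4](2) P2=[4,2,3,4,5,0](1)
Move 6: P2 pit2 -> P1=[0,4,0,0,6,4](2) P2=[4,2,0,5,6,0](3)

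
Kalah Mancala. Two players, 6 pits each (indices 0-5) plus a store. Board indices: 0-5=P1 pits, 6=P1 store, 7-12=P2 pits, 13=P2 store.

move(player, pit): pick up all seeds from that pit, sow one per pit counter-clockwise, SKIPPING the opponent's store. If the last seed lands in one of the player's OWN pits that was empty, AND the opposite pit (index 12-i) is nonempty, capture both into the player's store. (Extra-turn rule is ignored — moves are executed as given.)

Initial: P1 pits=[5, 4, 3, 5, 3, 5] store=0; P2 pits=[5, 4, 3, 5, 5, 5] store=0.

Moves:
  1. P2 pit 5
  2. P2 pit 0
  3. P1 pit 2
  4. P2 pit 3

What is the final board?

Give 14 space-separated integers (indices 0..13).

Move 1: P2 pit5 -> P1=[6,5,4,6,3,5](0) P2=[5,4,3,5,5,0](1)
Move 2: P2 pit0 -> P1=[0,5,4,6,3,5](0) P2=[0,5,4,6,6,0](8)
Move 3: P1 pit2 -> P1=[0,5,0,7,4,6](1) P2=[0,5,4,6,6,0](8)
Move 4: P2 pit3 -> P1=[1,6,1,7,4,6](1) P2=[0,5,4,0,7,1](9)

Answer: 1 6 1 7 4 6 1 0 5 4 0 7 1 9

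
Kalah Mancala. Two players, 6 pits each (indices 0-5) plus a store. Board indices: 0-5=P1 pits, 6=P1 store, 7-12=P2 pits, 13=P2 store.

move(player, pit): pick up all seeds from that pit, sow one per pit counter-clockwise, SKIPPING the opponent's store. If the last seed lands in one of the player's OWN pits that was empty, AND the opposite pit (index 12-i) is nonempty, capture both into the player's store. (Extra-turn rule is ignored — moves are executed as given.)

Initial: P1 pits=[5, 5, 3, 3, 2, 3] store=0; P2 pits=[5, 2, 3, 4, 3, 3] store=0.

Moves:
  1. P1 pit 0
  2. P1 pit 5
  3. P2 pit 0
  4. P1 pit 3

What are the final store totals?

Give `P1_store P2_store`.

Move 1: P1 pit0 -> P1=[0,6,4,4,3,4](0) P2=[5,2,3,4,3,3](0)
Move 2: P1 pit5 -> P1=[0,6,4,4,3,0](1) P2=[6,3,4,4,3,3](0)
Move 3: P2 pit0 -> P1=[0,6,4,4,3,0](1) P2=[0,4,5,5,4,4](1)
Move 4: P1 pit3 -> P1=[0,6,4,0,4,1](2) P2=[1,4,5,5,4,4](1)

Answer: 2 1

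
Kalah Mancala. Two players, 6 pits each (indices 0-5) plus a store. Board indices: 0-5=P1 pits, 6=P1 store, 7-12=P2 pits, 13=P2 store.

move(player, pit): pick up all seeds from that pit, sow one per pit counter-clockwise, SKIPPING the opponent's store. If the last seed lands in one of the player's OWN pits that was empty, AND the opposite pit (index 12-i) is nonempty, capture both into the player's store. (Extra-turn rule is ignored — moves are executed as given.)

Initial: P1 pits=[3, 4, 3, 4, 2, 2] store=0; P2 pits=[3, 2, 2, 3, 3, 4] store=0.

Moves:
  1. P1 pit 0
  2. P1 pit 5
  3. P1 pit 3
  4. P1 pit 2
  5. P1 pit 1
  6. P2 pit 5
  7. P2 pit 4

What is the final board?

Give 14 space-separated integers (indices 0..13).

Answer: 2 1 2 2 5 3 4 5 3 2 3 0 1 2

Derivation:
Move 1: P1 pit0 -> P1=[0,5,4,5,2,2](0) P2=[3,2,2,3,3,4](0)
Move 2: P1 pit5 -> P1=[0,5,4,5,2,0](1) P2=[4,2,2,3,3,4](0)
Move 3: P1 pit3 -> P1=[0,5,4,0,3,1](2) P2=[5,3,2,3,3,4](0)
Move 4: P1 pit2 -> P1=[0,5,0,1,4,2](3) P2=[5,3,2,3,3,4](0)
Move 5: P1 pit1 -> P1=[0,0,1,2,5,3](4) P2=[5,3,2,3,3,4](0)
Move 6: P2 pit5 -> P1=[1,1,2,2,5,3](4) P2=[5,3,2,3,3,0](1)
Move 7: P2 pit4 -> P1=[2,1,2,2,5,3](4) P2=[5,3,2,3,0,1](2)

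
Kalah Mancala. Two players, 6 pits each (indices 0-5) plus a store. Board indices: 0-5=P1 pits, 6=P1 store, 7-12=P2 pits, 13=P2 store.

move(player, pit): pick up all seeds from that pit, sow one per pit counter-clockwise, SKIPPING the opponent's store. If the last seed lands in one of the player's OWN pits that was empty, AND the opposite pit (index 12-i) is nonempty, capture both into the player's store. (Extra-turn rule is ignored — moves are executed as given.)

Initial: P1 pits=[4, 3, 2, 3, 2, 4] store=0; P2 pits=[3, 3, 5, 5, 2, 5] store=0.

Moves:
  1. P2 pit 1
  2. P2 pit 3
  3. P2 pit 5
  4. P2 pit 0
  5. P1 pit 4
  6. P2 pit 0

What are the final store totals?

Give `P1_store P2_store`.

Move 1: P2 pit1 -> P1=[4,3,2,3,2,4](0) P2=[3,0,6,6,3,5](0)
Move 2: P2 pit3 -> P1=[5,4,3,3,2,4](0) P2=[3,0,6,0,4,6](1)
Move 3: P2 pit5 -> P1=[6,5,4,4,3,4](0) P2=[3,0,6,0,4,0](2)
Move 4: P2 pit0 -> P1=[6,5,0,4,3,4](0) P2=[0,1,7,0,4,0](7)
Move 5: P1 pit4 -> P1=[6,5,0,4,0,5](1) P2=[1,1,7,0,4,0](7)
Move 6: P2 pit0 -> P1=[6,5,0,4,0,5](1) P2=[0,2,7,0,4,0](7)

Answer: 1 7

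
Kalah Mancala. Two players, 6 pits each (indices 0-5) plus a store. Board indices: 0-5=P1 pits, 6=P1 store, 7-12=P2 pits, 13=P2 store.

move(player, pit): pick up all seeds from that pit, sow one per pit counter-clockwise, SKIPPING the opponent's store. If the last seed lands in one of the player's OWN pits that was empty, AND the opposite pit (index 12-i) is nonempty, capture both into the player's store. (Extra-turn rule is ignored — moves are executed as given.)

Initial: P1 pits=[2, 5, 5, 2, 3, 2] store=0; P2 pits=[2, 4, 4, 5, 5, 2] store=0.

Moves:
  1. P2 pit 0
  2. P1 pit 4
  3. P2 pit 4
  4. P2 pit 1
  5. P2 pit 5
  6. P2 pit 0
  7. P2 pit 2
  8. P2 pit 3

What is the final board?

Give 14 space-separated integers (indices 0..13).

Move 1: P2 pit0 -> P1=[2,5,5,2,3,2](0) P2=[0,5,5,5,5,2](0)
Move 2: P1 pit4 -> P1=[2,5,5,2,0,3](1) P2=[1,5,5,5,5,2](0)
Move 3: P2 pit4 -> P1=[3,6,6,2,0,3](1) P2=[1,5,5,5,0,3](1)
Move 4: P2 pit1 -> P1=[3,6,6,2,0,3](1) P2=[1,0,6,6,1,4](2)
Move 5: P2 pit5 -> P1=[4,7,7,2,0,3](1) P2=[1,0,6,6,1,0](3)
Move 6: P2 pit0 -> P1=[4,7,7,2,0,3](1) P2=[0,1,6,6,1,0](3)
Move 7: P2 pit2 -> P1=[5,8,7,2,0,3](1) P2=[0,1,0,7,2,1](4)
Move 8: P2 pit3 -> P1=[6,9,8,3,0,3](1) P2=[0,1,0,0,3,2](5)

Answer: 6 9 8 3 0 3 1 0 1 0 0 3 2 5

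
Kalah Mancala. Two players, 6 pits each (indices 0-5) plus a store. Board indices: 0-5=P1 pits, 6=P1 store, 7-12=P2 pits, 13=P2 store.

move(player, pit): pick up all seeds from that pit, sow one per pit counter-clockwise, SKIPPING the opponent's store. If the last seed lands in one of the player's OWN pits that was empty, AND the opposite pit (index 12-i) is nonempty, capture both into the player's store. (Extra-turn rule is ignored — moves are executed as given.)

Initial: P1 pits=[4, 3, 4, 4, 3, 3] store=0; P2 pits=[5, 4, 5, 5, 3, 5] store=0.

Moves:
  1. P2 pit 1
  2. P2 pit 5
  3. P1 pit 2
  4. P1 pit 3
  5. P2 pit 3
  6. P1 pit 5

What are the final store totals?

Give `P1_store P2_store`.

Answer: 3 2

Derivation:
Move 1: P2 pit1 -> P1=[4,3,4,4,3,3](0) P2=[5,0,6,6,4,6](0)
Move 2: P2 pit5 -> P1=[5,4,5,5,4,3](0) P2=[5,0,6,6,4,0](1)
Move 3: P1 pit2 -> P1=[5,4,0,6,5,4](1) P2=[6,0,6,6,4,0](1)
Move 4: P1 pit3 -> P1=[5,4,0,0,6,5](2) P2=[7,1,7,6,4,0](1)
Move 5: P2 pit3 -> P1=[6,5,1,0,6,5](2) P2=[7,1,7,0,5,1](2)
Move 6: P1 pit5 -> P1=[6,5,1,0,6,0](3) P2=[8,2,8,1,5,1](2)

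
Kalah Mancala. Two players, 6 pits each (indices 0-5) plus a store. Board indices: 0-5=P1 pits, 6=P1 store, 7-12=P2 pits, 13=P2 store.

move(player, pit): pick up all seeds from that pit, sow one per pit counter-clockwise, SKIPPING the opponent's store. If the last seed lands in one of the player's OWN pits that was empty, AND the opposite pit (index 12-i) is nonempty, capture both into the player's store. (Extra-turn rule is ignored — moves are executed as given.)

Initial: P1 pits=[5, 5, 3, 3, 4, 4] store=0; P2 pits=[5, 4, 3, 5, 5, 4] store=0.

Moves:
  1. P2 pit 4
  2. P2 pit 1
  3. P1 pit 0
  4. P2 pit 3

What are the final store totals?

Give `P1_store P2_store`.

Answer: 1 2

Derivation:
Move 1: P2 pit4 -> P1=[6,6,4,3,4,4](0) P2=[5,4,3,5,0,5](1)
Move 2: P2 pit1 -> P1=[6,6,4,3,4,4](0) P2=[5,0,4,6,1,6](1)
Move 3: P1 pit0 -> P1=[0,7,5,4,5,5](1) P2=[5,0,4,6,1,6](1)
Move 4: P2 pit3 -> P1=[1,8,6,4,5,5](1) P2=[5,0,4,0,2,7](2)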